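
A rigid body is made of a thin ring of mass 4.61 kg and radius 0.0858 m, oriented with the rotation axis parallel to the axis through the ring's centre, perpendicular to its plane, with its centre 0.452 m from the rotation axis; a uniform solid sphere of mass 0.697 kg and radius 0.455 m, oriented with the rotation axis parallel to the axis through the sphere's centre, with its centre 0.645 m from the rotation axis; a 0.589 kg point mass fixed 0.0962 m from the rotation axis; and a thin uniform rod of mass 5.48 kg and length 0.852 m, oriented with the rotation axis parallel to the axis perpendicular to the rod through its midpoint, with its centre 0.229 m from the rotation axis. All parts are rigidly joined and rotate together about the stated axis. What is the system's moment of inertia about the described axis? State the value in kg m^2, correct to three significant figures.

Thin ring: I_cm = MR² = (4.61)(0.0858)² = 0.033937 kg m^2; centre at d = 0.452 m, so the parallel axis theorem gives I = 0.033937 + (4.61)(0.452)² = 0.97578 kg m^2.
Solid sphere: I_cm = (2/5)MR² = (2/5)(0.697)(0.455)² = 0.057719 kg m^2; centre at d = 0.645 m, so the parallel axis theorem gives I = 0.057719 + (0.697)(0.645)² = 0.34769 kg m^2.
Point mass: I_cm = 0; centre at d = 0.0962 m, so the parallel axis theorem gives I = 0 + (0.589)(0.0962)² = 0.0054509 kg m^2.
Thin rod: I_cm = (1/12)ML² = (1/12)(5.48)(0.852)² = 0.3315 kg m^2; centre at d = 0.229 m, so the parallel axis theorem gives I = 0.3315 + (5.48)(0.229)² = 0.61887 kg m^2.
Total I = 0.97578 + 0.34769 + 0.0054509 + 0.61887 = 1.9478 kg m^2.

1.95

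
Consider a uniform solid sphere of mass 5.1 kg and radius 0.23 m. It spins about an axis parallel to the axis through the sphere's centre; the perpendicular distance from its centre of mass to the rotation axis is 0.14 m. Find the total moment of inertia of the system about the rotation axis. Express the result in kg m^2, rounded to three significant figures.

I_cm = (2/5)MR² = (2/5)(5.1)(0.23)² = 0.10792 kg m^2; centre at d = 0.14 m, so I = I_cm + Md² gives I = 0.10792 + (5.1)(0.14)² = 0.20788 kg m^2.

0.208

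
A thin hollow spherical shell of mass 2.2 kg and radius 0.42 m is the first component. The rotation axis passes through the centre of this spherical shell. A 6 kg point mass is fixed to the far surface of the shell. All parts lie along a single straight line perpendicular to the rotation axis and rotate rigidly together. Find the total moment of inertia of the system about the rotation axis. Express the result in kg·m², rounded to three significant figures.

1.32

Spherical shell: I_cm = (2/3)MR² = (2/3)(2.2)(0.42)² = 0.25872 kg·m²; axis through the centre, so I = 0.25872 kg·m².
Point mass: I_cm = 0; centre at d = 0.42 m, so I = I_cm + Md² gives I = 0 + (6)(0.42)² = 1.0584 kg·m².
Total I = 0.25872 + 1.0584 = 1.3171 kg·m².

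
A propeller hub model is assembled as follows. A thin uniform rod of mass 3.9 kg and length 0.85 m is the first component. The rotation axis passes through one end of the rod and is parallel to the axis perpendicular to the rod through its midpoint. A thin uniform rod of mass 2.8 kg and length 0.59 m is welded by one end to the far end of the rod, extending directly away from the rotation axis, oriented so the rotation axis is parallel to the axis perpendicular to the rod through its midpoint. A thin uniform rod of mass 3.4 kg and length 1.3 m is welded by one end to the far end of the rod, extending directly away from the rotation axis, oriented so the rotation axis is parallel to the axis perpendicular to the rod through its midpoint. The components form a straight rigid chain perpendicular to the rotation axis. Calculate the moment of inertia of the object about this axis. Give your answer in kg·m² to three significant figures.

20.0

Thin rod: I_cm = (1/12)ML² = (1/12)(3.9)(0.85)² = 0.23481 kg·m²; centre at d = 0.425 m, so the parallel axis theorem gives I = 0.23481 + (3.9)(0.425)² = 0.93925 kg·m².
Thin rod: I_cm = (1/12)ML² = (1/12)(2.8)(0.59)² = 0.081223 kg·m²; centre at d = 0.425 + 0.425 + 0.295 = 1.145 m, so the parallel axis theorem gives I = 0.081223 + (2.8)(1.145)² = 3.7521 kg·m².
Thin rod: I_cm = (1/12)ML² = (1/12)(3.4)(1.3)² = 0.47883 kg·m²; centre at d = 0.425 + 0.425 + 0.295 + 0.295 + 0.65 = 2.09 m, so the parallel axis theorem gives I = 0.47883 + (3.4)(2.09)² = 15.33 kg·m².
Total I = 0.93925 + 3.7521 + 15.33 = 20.022 kg·m².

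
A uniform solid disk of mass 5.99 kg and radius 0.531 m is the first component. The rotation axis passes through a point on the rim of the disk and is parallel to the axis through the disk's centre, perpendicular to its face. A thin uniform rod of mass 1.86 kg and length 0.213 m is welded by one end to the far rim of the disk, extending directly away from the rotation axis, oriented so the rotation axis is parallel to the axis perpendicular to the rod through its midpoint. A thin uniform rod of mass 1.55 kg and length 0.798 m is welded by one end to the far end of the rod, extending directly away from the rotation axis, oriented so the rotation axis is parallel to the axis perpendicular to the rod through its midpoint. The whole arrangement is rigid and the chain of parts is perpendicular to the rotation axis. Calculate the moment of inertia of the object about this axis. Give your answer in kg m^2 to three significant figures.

9.51

Solid disk: I_cm = (1/2)MR² = (1/2)(5.99)(0.531)² = 0.84447 kg m^2; centre at d = 0.531 m, so the parallel axis theorem gives I = 0.84447 + (5.99)(0.531)² = 2.5334 kg m^2.
Thin rod: I_cm = (1/12)ML² = (1/12)(1.86)(0.213)² = 0.0070322 kg m^2; centre at d = 0.531 + 0.531 + 0.1065 = 1.1685 m, so the parallel axis theorem gives I = 0.0070322 + (1.86)(1.1685)² = 2.5467 kg m^2.
Thin rod: I_cm = (1/12)ML² = (1/12)(1.55)(0.798)² = 0.082254 kg m^2; centre at d = 0.531 + 0.531 + 0.1065 + 0.1065 + 0.399 = 1.674 m, so the parallel axis theorem gives I = 0.082254 + (1.55)(1.674)² = 4.4258 kg m^2.
Total I = 2.5334 + 2.5467 + 4.4258 = 9.5059 kg m^2.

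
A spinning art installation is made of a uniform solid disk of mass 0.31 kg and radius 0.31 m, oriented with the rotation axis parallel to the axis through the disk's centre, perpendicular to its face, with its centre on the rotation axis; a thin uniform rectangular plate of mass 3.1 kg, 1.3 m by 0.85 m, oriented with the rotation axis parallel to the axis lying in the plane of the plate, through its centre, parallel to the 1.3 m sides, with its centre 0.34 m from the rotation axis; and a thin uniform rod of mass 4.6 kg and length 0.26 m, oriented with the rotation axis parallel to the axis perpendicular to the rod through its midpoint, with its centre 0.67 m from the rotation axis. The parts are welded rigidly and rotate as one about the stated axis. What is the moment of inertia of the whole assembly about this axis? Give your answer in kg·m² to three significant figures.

Solid disk: I_cm = (1/2)MR² = (1/2)(0.31)(0.31)² = 0.014896 kg·m²; axis through the centre, so I = 0.014896 kg·m².
Rectangular plate: I_cm = (1/12)Mb² = (1/12)(3.1)(0.85)² = 0.18665 kg·m²; centre at d = 0.34 m, so I = I_cm + Md² gives I = 0.18665 + (3.1)(0.34)² = 0.54501 kg·m².
Thin rod: I_cm = (1/12)ML² = (1/12)(4.6)(0.26)² = 0.025913 kg·m²; centre at d = 0.67 m, so I = I_cm + Md² gives I = 0.025913 + (4.6)(0.67)² = 2.0909 kg·m².
Total I = 0.014896 + 0.54501 + 2.0909 = 2.6508 kg·m².

2.65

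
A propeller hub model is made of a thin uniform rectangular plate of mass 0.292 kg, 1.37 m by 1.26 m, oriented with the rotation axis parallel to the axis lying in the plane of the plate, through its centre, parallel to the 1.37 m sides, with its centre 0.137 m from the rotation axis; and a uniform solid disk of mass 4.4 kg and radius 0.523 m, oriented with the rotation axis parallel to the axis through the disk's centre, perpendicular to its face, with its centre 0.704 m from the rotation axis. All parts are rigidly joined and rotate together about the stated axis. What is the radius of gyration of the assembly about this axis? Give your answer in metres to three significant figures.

0.776

Rectangular plate: I_cm = (1/12)Mb² = (1/12)(0.292)(1.26)² = 0.038632 kg·m²; centre at d = 0.137 m, so I = I_cm + Md² gives I = 0.038632 + (0.292)(0.137)² = 0.044112 kg·m².
Solid disk: I_cm = (1/2)MR² = (1/2)(4.4)(0.523)² = 0.60176 kg·m²; centre at d = 0.704 m, so I = I_cm + Md² gives I = 0.60176 + (4.4)(0.704)² = 2.7825 kg·m².
Total I = 2.8266 kg·m²; total mass M = 4.692 kg.
k = √(I/M) = √(2.8266/4.692) = 0.77616 m.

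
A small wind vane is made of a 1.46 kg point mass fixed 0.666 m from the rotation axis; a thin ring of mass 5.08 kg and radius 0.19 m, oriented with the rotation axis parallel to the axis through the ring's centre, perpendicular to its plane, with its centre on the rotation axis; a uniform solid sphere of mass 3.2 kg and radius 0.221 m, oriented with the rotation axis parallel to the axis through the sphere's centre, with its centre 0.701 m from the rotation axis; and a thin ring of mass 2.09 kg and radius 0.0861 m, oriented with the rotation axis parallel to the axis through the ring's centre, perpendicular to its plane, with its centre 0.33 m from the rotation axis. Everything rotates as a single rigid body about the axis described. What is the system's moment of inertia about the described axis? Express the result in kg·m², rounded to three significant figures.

Point mass: I_cm = 0; centre at d = 0.666 m, so the parallel axis theorem gives I = 0 + (1.46)(0.666)² = 0.64759 kg·m².
Thin ring: I_cm = MR² = (5.08)(0.19)² = 0.18339 kg·m²; axis through the centre, so I = 0.18339 kg·m².
Solid sphere: I_cm = (2/5)MR² = (2/5)(3.2)(0.221)² = 0.062516 kg·m²; centre at d = 0.701 m, so the parallel axis theorem gives I = 0.062516 + (3.2)(0.701)² = 1.635 kg·m².
Thin ring: I_cm = MR² = (2.09)(0.0861)² = 0.015494 kg·m²; centre at d = 0.33 m, so the parallel axis theorem gives I = 0.015494 + (2.09)(0.33)² = 0.24309 kg·m².
Total I = 0.64759 + 0.18339 + 1.635 + 0.24309 = 2.7091 kg·m².

2.71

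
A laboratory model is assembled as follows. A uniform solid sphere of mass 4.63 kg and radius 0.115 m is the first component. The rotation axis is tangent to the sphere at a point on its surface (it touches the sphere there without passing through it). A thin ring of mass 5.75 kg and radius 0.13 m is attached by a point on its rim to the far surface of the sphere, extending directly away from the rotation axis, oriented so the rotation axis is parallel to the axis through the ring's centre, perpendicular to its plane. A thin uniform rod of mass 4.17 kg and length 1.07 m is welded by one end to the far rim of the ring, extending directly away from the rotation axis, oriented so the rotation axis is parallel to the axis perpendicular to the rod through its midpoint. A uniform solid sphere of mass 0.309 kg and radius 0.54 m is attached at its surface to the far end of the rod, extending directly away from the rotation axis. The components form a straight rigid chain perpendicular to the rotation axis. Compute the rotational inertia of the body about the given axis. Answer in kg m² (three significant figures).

7.11

Solid sphere: I_cm = (2/5)MR² = (2/5)(4.63)(0.115)² = 0.024493 kg m²; centre at d = 0.115 m, so I = I_cm + Md² gives I = 0.024493 + (4.63)(0.115)² = 0.085724 kg m².
Thin ring: I_cm = MR² = (5.75)(0.13)² = 0.097175 kg m²; centre at d = 0.115 + 0.115 + 0.13 = 0.36 m, so I = I_cm + Md² gives I = 0.097175 + (5.75)(0.36)² = 0.84237 kg m².
Thin rod: I_cm = (1/12)ML² = (1/12)(4.17)(1.07)² = 0.39785 kg m²; centre at d = 0.115 + 0.115 + 0.13 + 0.13 + 0.535 = 1.025 m, so I = I_cm + Md² gives I = 0.39785 + (4.17)(1.025)² = 4.779 kg m².
Solid sphere: I_cm = (2/5)MR² = (2/5)(0.309)(0.54)² = 0.036042 kg m²; centre at d = 0.115 + 0.115 + 0.13 + 0.13 + 0.535 + 0.535 + 0.54 = 2.1 m, so I = I_cm + Md² gives I = 0.036042 + (0.309)(2.1)² = 1.3987 kg m².
Total I = 0.085724 + 0.84237 + 4.779 + 1.3987 = 7.1058 kg m².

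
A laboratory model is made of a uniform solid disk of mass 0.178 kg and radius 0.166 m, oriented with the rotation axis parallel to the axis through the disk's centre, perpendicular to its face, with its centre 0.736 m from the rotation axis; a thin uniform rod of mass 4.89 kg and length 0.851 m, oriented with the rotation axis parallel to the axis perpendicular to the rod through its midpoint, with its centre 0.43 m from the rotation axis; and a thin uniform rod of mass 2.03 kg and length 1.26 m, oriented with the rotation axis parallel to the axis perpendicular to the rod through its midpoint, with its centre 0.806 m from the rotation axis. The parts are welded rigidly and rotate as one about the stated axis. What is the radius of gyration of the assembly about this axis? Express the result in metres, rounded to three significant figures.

0.638

Solid disk: I_cm = (1/2)MR² = (1/2)(0.178)(0.166)² = 0.0024525 kg·m²; centre at d = 0.736 m, so I = I_cm + Md² gives I = 0.0024525 + (0.178)(0.736)² = 0.098874 kg·m².
Thin rod: I_cm = (1/12)ML² = (1/12)(4.89)(0.851)² = 0.29511 kg·m²; centre at d = 0.43 m, so I = I_cm + Md² gives I = 0.29511 + (4.89)(0.43)² = 1.1993 kg·m².
Thin rod: I_cm = (1/12)ML² = (1/12)(2.03)(1.26)² = 0.26857 kg·m²; centre at d = 0.806 m, so I = I_cm + Md² gives I = 0.26857 + (2.03)(0.806)² = 1.5873 kg·m².
Total I = 2.8855 kg·m²; total mass M = 7.098 kg.
k = √(I/M) = √(2.8855/7.098) = 0.63759 m.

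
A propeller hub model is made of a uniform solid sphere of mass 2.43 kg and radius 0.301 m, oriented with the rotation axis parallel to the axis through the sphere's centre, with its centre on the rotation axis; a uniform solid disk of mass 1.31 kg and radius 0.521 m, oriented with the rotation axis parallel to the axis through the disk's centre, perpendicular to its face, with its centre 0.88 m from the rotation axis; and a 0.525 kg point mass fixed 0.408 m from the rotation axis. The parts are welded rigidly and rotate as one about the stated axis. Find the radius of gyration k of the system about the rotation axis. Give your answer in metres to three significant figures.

0.566

Solid sphere: I_cm = (2/5)MR² = (2/5)(2.43)(0.301)² = 0.088064 kg m²; axis through the centre, so I = 0.088064 kg m².
Solid disk: I_cm = (1/2)MR² = (1/2)(1.31)(0.521)² = 0.17779 kg m²; centre at d = 0.88 m, so the parallel axis theorem gives I = 0.17779 + (1.31)(0.88)² = 1.1923 kg m².
Point mass: I_cm = 0; centre at d = 0.408 m, so the parallel axis theorem gives I = 0 + (0.525)(0.408)² = 0.087394 kg m².
Total I = 1.3677 kg m²; total mass M = 4.265 kg.
k = √(I/M) = √(1.3677/4.265) = 0.56629 m.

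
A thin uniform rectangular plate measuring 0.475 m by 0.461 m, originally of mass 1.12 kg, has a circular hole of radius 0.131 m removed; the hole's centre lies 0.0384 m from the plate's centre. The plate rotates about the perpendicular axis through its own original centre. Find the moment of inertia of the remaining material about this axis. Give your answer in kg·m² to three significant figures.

Unpierced body about its centre: I₀ = (1/12)M(a²+b²) = (1/12)(1.12)[(0.475)² + (0.461)²] = 0.040894 kg·m².
The removed disk has mass m = M·πr²/(ab) = (1.12)·π(0.131)²/(0.475·0.461) = 0.27575 kg (same uniform areal density).
Its moment of inertia about the rotation axis (parallel-axis theorem): I_hole = (1/2)mr² + md² = (1/2)(0.27575)(0.131)² + (0.27575)(0.0384)² = 0.0027727 kg·m².
Treating the hole as negative mass, I = I₀ − I_hole = 0.040894 − 0.0027727 = 0.038121 kg·m².

0.0381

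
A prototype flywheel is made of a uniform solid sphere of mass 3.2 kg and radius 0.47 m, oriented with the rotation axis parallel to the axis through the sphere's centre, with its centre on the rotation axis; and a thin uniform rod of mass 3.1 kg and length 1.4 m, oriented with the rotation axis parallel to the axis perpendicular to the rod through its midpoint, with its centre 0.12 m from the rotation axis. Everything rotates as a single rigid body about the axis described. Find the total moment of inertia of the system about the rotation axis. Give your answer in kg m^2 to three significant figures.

0.834

Solid sphere: I_cm = (2/5)MR² = (2/5)(3.2)(0.47)² = 0.28275 kg m^2; axis through the centre, so I = 0.28275 kg m^2.
Thin rod: I_cm = (1/12)ML² = (1/12)(3.1)(1.4)² = 0.50633 kg m^2; centre at d = 0.12 m, so I = I_cm + Md² gives I = 0.50633 + (3.1)(0.12)² = 0.55097 kg m^2.
Total I = 0.28275 + 0.55097 = 0.83373 kg m^2.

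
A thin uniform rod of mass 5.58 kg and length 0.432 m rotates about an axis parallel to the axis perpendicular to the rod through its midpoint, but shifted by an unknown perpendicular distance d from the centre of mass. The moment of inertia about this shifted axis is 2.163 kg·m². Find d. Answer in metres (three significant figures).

0.610

About the centre-of-mass axis, I_cm = (1/12)ML² = (1/12)(5.58)(0.432)² = 0.08678 kg·m².
Parallel axis theorem: I = I_cm + Md², so Md² = 2.163 − 0.08678 = 2.0762 kg·m².
d = √(2.0762 / 5.58) = 0.60999 m.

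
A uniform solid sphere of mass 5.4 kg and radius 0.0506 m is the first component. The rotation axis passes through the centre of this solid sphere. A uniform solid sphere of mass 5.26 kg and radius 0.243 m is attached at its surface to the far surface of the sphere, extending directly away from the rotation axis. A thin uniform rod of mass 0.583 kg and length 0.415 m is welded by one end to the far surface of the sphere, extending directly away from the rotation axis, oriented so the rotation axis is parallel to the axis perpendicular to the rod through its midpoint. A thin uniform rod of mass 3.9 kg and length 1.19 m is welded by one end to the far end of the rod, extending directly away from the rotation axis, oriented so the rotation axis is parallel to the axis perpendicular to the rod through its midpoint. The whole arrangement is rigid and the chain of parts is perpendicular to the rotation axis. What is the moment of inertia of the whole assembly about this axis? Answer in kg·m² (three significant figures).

10.7

Solid sphere: I_cm = (2/5)MR² = (2/5)(5.4)(0.0506)² = 0.0055304 kg·m²; axis through the centre, so I = 0.0055304 kg·m².
Solid sphere: I_cm = (2/5)MR² = (2/5)(5.26)(0.243)² = 0.12424 kg·m²; centre at d = 0.0506 + 0.243 = 0.2936 m, so I = I_cm + Md² gives I = 0.12424 + (5.26)(0.2936)² = 0.57766 kg·m².
Thin rod: I_cm = (1/12)ML² = (1/12)(0.583)(0.415)² = 0.0083673 kg·m²; centre at d = 0.0506 + 0.243 + 0.243 + 0.2075 = 0.7441 m, so I = I_cm + Md² gives I = 0.0083673 + (0.583)(0.7441)² = 0.33117 kg·m².
Thin rod: I_cm = (1/12)ML² = (1/12)(3.9)(1.19)² = 0.46023 kg·m²; centre at d = 0.0506 + 0.243 + 0.243 + 0.2075 + 0.2075 + 0.595 = 1.5466 m, so I = I_cm + Md² gives I = 0.46023 + (3.9)(1.5466)² = 9.7889 kg·m².
Total I = 0.0055304 + 0.57766 + 0.33117 + 9.7889 = 10.703 kg·m².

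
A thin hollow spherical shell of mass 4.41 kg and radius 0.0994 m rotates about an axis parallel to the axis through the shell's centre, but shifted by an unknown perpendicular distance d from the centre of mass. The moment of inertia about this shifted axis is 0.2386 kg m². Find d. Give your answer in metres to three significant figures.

0.218

About the centre-of-mass axis, I_cm = (2/3)MR² = (2/3)(4.41)(0.0994)² = 0.029048 kg m².
Parallel axis theorem: I = I_cm + Md², so Md² = 0.2386 − 0.029048 = 0.20955 kg m².
d = √(0.20955 / 4.41) = 0.21798 m.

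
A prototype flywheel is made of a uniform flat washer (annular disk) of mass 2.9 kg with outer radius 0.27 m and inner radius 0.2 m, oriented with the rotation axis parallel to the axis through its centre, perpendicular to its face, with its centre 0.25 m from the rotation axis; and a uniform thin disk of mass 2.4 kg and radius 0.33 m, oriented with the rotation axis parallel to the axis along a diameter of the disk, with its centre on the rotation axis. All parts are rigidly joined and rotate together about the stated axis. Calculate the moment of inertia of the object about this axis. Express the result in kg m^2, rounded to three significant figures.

Annular disk: I_cm = (1/2)M(R²+r²) = (1/2)(2.9)[(0.27)² + (0.2)²] = 0.16371 kg m^2; centre at d = 0.25 m, so the parallel axis theorem gives I = 0.16371 + (2.9)(0.25)² = 0.34496 kg m^2.
Thin disk: I_cm = (1/4)MR² = (1/4)(2.4)(0.33)² = 0.06534 kg m^2; axis through the centre, so I = 0.06534 kg m^2.
Total I = 0.34496 + 0.06534 = 0.4103 kg m^2.

0.410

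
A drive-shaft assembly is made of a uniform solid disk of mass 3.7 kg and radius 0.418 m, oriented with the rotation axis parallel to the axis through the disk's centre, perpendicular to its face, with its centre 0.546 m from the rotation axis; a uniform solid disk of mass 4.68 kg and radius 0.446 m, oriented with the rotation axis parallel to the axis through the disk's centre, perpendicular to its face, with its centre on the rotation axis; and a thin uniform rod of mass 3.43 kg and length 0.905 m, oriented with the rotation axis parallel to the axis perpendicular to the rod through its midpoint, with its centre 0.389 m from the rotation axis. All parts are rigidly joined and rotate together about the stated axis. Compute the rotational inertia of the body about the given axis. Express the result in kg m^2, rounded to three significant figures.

Solid disk: I_cm = (1/2)MR² = (1/2)(3.7)(0.418)² = 0.32324 kg m^2; centre at d = 0.546 m, so the parallel axis theorem gives I = 0.32324 + (3.7)(0.546)² = 1.4263 kg m^2.
Solid disk: I_cm = (1/2)MR² = (1/2)(4.68)(0.446)² = 0.46546 kg m^2; axis through the centre, so I = 0.46546 kg m^2.
Thin rod: I_cm = (1/12)ML² = (1/12)(3.43)(0.905)² = 0.2341 kg m^2; centre at d = 0.389 m, so the parallel axis theorem gives I = 0.2341 + (3.43)(0.389)² = 0.75314 kg m^2.
Total I = 1.4263 + 0.46546 + 0.75314 = 2.6449 kg m^2.

2.64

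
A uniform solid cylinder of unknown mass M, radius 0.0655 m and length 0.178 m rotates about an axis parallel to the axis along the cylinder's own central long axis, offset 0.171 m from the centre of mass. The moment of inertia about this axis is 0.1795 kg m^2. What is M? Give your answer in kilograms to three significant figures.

I = I_cm + Md² = (1/2)MR² + Md² = M·[0.5·(0.0655)² + (0.171)²] = M·0.031386.
So M = 0.1795 / 0.031386 = 5.7191 kg.

5.72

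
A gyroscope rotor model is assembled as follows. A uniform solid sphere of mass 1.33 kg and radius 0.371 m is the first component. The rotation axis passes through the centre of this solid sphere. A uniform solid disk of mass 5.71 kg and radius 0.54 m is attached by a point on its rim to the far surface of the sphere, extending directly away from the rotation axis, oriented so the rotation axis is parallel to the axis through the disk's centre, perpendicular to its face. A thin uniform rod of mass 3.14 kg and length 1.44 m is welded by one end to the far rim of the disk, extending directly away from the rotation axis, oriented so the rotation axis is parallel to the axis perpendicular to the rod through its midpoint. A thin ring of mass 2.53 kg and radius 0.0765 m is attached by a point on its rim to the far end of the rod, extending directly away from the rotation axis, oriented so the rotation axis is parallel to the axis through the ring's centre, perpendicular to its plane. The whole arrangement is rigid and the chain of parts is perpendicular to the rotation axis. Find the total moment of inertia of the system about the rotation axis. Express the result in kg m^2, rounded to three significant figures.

Solid sphere: I_cm = (2/5)MR² = (2/5)(1.33)(0.371)² = 0.073225 kg m^2; axis through the centre, so I = 0.073225 kg m^2.
Solid disk: I_cm = (1/2)MR² = (1/2)(5.71)(0.54)² = 0.83252 kg m^2; centre at d = 0.371 + 0.54 = 0.911 m, so I = I_cm + Md² gives I = 0.83252 + (5.71)(0.911)² = 5.5714 kg m^2.
Thin rod: I_cm = (1/12)ML² = (1/12)(3.14)(1.44)² = 0.54259 kg m^2; centre at d = 0.371 + 0.54 + 0.54 + 0.72 = 2.171 m, so I = I_cm + Md² gives I = 0.54259 + (3.14)(2.171)² = 15.342 kg m^2.
Thin ring: I_cm = MR² = (2.53)(0.0765)² = 0.014806 kg m^2; centre at d = 0.371 + 0.54 + 0.54 + 0.72 + 0.72 + 0.0765 = 2.9675 m, so I = I_cm + Md² gives I = 0.014806 + (2.53)(2.9675)² = 22.294 kg m^2.
Total I = 0.073225 + 5.5714 + 15.342 + 22.294 = 43.281 kg m^2.

43.3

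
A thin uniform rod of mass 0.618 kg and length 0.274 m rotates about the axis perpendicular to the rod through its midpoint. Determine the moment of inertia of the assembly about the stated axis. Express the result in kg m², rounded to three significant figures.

0.00387

I_cm = (1/12)ML² = (1/12)(0.618)(0.274)² = 0.0038664 kg m²; axis through the centre, so I = 0.0038664 kg m².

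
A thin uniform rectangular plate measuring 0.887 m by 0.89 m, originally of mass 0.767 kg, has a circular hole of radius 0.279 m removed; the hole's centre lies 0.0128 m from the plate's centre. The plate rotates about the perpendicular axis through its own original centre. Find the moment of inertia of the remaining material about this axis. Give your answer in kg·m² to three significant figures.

Unpierced body about its centre: I₀ = (1/12)M(a²+b²) = (1/12)(0.767)[(0.887)² + (0.89)²] = 0.10092 kg·m².
The removed disk has mass m = M·πr²/(ab) = (0.767)·π(0.279)²/(0.887·0.89) = 0.2376 kg (same uniform areal density).
Its moment of inertia about the rotation axis (parallel-axis theorem): I_hole = (1/2)mr² + md² = (1/2)(0.2376)(0.279)² + (0.2376)(0.0128)² = 0.0092863 kg·m².
Treating the hole as negative mass, I = I₀ − I_hole = 0.10092 − 0.0092863 = 0.09163 kg·m².

0.0916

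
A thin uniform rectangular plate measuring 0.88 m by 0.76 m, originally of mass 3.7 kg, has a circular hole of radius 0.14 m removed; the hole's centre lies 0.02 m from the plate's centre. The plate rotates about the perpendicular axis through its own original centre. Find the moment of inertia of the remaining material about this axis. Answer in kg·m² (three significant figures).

0.413

Unpierced body about its centre: I₀ = (1/12)M(a²+b²) = (1/12)(3.7)[(0.88)² + (0.76)²] = 0.41687 kg·m².
The removed disk has mass m = M·πr²/(ab) = (3.7)·π(0.14)²/(0.88·0.76) = 0.34065 kg (same uniform areal density).
Its moment of inertia about the rotation axis (parallel-axis theorem): I_hole = (1/2)mr² + md² = (1/2)(0.34065)(0.14)² + (0.34065)(0.02)² = 0.0034747 kg·m².
Treating the hole as negative mass, I = I₀ − I_hole = 0.41687 − 0.0034747 = 0.41339 kg·m².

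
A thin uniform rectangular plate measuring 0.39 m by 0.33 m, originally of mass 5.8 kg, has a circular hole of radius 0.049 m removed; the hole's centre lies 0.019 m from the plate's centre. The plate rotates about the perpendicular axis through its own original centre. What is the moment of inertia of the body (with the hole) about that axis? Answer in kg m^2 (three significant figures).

Unpierced body about its centre: I₀ = (1/12)M(a²+b²) = (1/12)(5.8)[(0.39)² + (0.33)²] = 0.12615 kg m^2.
The removed disk has mass m = M·πr²/(ab) = (5.8)·π(0.049)²/(0.39·0.33) = 0.33993 kg (same uniform areal density).
Its moment of inertia about the rotation axis (parallel-axis theorem): I_hole = (1/2)mr² + md² = (1/2)(0.33993)(0.049)² + (0.33993)(0.019)² = 0.0005308 kg m^2.
Treating the hole as negative mass, I = I₀ − I_hole = 0.12615 − 0.0005308 = 0.12562 kg m^2.

0.126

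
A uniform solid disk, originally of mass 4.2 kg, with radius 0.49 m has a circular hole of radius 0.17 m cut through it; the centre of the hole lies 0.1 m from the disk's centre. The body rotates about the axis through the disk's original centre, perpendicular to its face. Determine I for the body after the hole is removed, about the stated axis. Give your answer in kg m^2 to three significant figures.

0.492

Unpierced body about its centre: I₀ = (1/2)MR² = (1/2)(4.2)(0.49)² = 0.50421 kg m^2.
The removed disk has mass m = M·(r/R)² = (4.2)(0.17/0.49)² = 0.50554 kg (same uniform areal density).
Its moment of inertia about the rotation axis (parallel-axis theorem): I_hole = (1/2)mr² + md² = (1/2)(0.50554)(0.17)² + (0.50554)(0.1)² = 0.01236 kg m^2.
Treating the hole as negative mass, I = I₀ − I_hole = 0.50421 − 0.01236 = 0.49185 kg m^2.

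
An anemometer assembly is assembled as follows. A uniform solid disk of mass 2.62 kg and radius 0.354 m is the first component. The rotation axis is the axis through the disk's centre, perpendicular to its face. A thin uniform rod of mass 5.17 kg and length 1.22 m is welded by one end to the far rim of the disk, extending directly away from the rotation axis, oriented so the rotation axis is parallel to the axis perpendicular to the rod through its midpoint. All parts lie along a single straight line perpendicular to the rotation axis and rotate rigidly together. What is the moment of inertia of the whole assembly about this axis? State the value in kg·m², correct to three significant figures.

5.61

Solid disk: I_cm = (1/2)MR² = (1/2)(2.62)(0.354)² = 0.16416 kg·m²; axis through the centre, so I = 0.16416 kg·m².
Thin rod: I_cm = (1/12)ML² = (1/12)(5.17)(1.22)² = 0.64125 kg·m²; centre at d = 0.354 + 0.61 = 0.964 m, so the parallel axis theorem gives I = 0.64125 + (5.17)(0.964)² = 5.4457 kg·m².
Total I = 0.16416 + 5.4457 = 5.6099 kg·m².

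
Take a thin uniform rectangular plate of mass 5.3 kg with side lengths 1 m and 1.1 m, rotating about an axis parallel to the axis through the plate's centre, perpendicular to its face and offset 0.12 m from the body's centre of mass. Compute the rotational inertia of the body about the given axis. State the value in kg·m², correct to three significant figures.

1.05

I_cm = (1/12)M(a²+b²) = (1/12)(5.3)[(1)² + (1.1)²] = 0.97608 kg·m²; centre at d = 0.12 m, so I = I_cm + Md² gives I = 0.97608 + (5.3)(0.12)² = 1.0524 kg·m².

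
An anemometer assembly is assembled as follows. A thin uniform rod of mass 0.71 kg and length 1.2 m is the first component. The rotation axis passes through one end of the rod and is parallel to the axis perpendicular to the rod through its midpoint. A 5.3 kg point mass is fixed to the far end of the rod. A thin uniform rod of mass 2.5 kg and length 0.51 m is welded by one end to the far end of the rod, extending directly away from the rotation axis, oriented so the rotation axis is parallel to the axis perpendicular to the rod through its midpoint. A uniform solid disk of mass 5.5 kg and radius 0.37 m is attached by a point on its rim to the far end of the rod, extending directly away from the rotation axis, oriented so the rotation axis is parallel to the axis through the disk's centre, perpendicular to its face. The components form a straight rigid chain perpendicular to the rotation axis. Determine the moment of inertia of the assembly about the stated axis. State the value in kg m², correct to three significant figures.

Thin rod: I_cm = (1/12)ML² = (1/12)(0.71)(1.2)² = 0.0852 kg m²; centre at d = 0.6 m, so the parallel axis theorem gives I = 0.0852 + (0.71)(0.6)² = 0.3408 kg m².
Point mass: I_cm = 0; centre at d = 0.6 + 0.6 = 1.2 m, so the parallel axis theorem gives I = 0 + (5.3)(1.2)² = 7.632 kg m².
Thin rod: I_cm = (1/12)ML² = (1/12)(2.5)(0.51)² = 0.054187 kg m²; centre at d = 0.6 + 0.6 + 0.255 = 1.455 m, so the parallel axis theorem gives I = 0.054187 + (2.5)(1.455)² = 5.3468 kg m².
Solid disk: I_cm = (1/2)MR² = (1/2)(5.5)(0.37)² = 0.37648 kg m²; centre at d = 0.6 + 0.6 + 0.255 + 0.255 + 0.37 = 2.08 m, so the parallel axis theorem gives I = 0.37648 + (5.5)(2.08)² = 24.172 kg m².
Total I = 0.3408 + 7.632 + 5.3468 + 24.172 = 37.491 kg m².

37.5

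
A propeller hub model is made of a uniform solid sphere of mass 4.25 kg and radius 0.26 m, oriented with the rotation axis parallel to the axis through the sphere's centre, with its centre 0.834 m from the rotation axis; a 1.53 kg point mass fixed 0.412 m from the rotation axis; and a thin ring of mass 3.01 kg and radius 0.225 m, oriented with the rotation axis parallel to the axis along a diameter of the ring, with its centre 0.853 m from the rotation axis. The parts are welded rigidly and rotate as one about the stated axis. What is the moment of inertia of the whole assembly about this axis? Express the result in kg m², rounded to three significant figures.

5.60

Solid sphere: I_cm = (2/5)MR² = (2/5)(4.25)(0.26)² = 0.11492 kg m²; centre at d = 0.834 m, so the parallel axis theorem gives I = 0.11492 + (4.25)(0.834)² = 3.071 kg m².
Point mass: I_cm = 0; centre at d = 0.412 m, so the parallel axis theorem gives I = 0 + (1.53)(0.412)² = 0.25971 kg m².
Thin ring: I_cm = (1/2)MR² = (1/2)(3.01)(0.225)² = 0.076191 kg m²; centre at d = 0.853 m, so the parallel axis theorem gives I = 0.076191 + (3.01)(0.853)² = 2.2663 kg m².
Total I = 3.071 + 0.25971 + 2.2663 = 5.597 kg m².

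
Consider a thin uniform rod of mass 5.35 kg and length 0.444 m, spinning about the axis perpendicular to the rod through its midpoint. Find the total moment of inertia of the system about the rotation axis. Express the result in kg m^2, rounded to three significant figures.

I_cm = (1/12)ML² = (1/12)(5.35)(0.444)² = 0.08789 kg m^2; axis through the centre, so I = 0.08789 kg m^2.

0.0879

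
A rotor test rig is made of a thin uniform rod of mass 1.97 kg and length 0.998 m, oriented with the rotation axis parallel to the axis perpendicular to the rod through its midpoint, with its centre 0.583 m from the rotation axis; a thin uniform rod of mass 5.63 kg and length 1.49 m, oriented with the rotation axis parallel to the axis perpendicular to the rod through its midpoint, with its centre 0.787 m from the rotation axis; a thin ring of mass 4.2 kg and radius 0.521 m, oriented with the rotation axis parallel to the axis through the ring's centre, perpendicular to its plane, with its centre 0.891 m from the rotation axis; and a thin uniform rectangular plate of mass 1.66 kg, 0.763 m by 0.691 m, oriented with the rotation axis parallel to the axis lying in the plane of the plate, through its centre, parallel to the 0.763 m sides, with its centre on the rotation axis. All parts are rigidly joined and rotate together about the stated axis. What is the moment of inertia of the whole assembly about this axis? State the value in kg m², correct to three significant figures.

9.90

Thin rod: I_cm = (1/12)ML² = (1/12)(1.97)(0.998)² = 0.16351 kg m²; centre at d = 0.583 m, so I = I_cm + Md² gives I = 0.16351 + (1.97)(0.583)² = 0.83309 kg m².
Thin rod: I_cm = (1/12)ML² = (1/12)(5.63)(1.49)² = 1.0416 kg m²; centre at d = 0.787 m, so I = I_cm + Md² gives I = 1.0416 + (5.63)(0.787)² = 4.5286 kg m².
Thin ring: I_cm = MR² = (4.2)(0.521)² = 1.1401 kg m²; centre at d = 0.891 m, so I = I_cm + Md² gives I = 1.1401 + (4.2)(0.891)² = 4.4744 kg m².
Rectangular plate: I_cm = (1/12)Mb² = (1/12)(1.66)(0.691)² = 0.066052 kg m²; axis through the centre, so I = 0.066052 kg m².
Total I = 0.83309 + 4.5286 + 4.4744 + 0.066052 = 9.9021 kg m².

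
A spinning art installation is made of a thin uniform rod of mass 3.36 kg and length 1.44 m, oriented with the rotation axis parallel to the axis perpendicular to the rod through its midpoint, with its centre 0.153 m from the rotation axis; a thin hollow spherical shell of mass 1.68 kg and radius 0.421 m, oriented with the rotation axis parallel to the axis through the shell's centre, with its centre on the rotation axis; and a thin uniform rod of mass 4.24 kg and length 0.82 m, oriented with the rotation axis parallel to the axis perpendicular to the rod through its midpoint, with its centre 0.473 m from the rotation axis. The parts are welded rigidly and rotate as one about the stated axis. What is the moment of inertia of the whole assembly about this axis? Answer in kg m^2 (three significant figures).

Thin rod: I_cm = (1/12)ML² = (1/12)(3.36)(1.44)² = 0.58061 kg m^2; centre at d = 0.153 m, so the parallel axis theorem gives I = 0.58061 + (3.36)(0.153)² = 0.65926 kg m^2.
Spherical shell: I_cm = (2/3)MR² = (2/3)(1.68)(0.421)² = 0.19851 kg m^2; axis through the centre, so I = 0.19851 kg m^2.
Thin rod: I_cm = (1/12)ML² = (1/12)(4.24)(0.82)² = 0.23758 kg m^2; centre at d = 0.473 m, so the parallel axis theorem gives I = 0.23758 + (4.24)(0.473)² = 1.1862 kg m^2.
Total I = 0.65926 + 0.19851 + 1.1862 = 2.044 kg m^2.

2.04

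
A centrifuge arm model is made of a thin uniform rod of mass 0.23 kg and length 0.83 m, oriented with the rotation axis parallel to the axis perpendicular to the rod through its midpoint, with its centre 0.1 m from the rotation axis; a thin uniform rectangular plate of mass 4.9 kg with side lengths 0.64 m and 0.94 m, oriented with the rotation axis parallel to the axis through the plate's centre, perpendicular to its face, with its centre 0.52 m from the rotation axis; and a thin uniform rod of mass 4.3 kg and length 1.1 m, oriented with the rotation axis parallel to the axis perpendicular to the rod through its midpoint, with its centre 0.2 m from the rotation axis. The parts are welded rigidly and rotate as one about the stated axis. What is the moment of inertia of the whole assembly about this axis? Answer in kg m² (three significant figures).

Thin rod: I_cm = (1/12)ML² = (1/12)(0.23)(0.83)² = 0.013204 kg m²; centre at d = 0.1 m, so the parallel axis theorem gives I = 0.013204 + (0.23)(0.1)² = 0.015504 kg m².
Rectangular plate: I_cm = (1/12)M(a²+b²) = (1/12)(4.9)[(0.64)² + (0.94)²] = 0.52806 kg m²; centre at d = 0.52 m, so the parallel axis theorem gives I = 0.52806 + (4.9)(0.52)² = 1.853 kg m².
Thin rod: I_cm = (1/12)ML² = (1/12)(4.3)(1.1)² = 0.43358 kg m²; centre at d = 0.2 m, so the parallel axis theorem gives I = 0.43358 + (4.3)(0.2)² = 0.60558 kg m².
Total I = 0.015504 + 1.853 + 0.60558 = 2.4741 kg m².

2.47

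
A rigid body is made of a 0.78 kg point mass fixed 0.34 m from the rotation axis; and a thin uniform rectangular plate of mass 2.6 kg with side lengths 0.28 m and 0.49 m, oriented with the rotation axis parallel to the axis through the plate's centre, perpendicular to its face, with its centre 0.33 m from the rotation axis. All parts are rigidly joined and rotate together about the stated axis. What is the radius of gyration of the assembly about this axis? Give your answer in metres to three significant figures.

0.362

Point mass: I_cm = 0; centre at d = 0.34 m, so I = I_cm + Md² gives I = 0 + (0.78)(0.34)² = 0.090168 kg·m².
Rectangular plate: I_cm = (1/12)M(a²+b²) = (1/12)(2.6)[(0.28)² + (0.49)²] = 0.069008 kg·m²; centre at d = 0.33 m, so I = I_cm + Md² gives I = 0.069008 + (2.6)(0.33)² = 0.35215 kg·m².
Total I = 0.44232 kg·m²; total mass M = 3.38 kg.
k = √(I/M) = √(0.44232/3.38) = 0.36175 m.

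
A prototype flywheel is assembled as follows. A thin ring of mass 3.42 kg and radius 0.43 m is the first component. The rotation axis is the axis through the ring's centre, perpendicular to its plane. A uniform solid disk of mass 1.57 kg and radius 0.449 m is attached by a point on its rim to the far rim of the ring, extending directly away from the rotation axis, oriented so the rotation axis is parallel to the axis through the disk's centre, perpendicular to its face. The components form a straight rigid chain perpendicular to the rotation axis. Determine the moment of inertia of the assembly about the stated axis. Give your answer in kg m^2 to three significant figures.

2.00

Thin ring: I_cm = MR² = (3.42)(0.43)² = 0.63236 kg m^2; axis through the centre, so I = 0.63236 kg m^2.
Solid disk: I_cm = (1/2)MR² = (1/2)(1.57)(0.449)² = 0.15826 kg m^2; centre at d = 0.43 + 0.449 = 0.879 m, so I = I_cm + Md² gives I = 0.15826 + (1.57)(0.879)² = 1.3713 kg m^2.
Total I = 0.63236 + 1.3713 = 2.0037 kg m^2.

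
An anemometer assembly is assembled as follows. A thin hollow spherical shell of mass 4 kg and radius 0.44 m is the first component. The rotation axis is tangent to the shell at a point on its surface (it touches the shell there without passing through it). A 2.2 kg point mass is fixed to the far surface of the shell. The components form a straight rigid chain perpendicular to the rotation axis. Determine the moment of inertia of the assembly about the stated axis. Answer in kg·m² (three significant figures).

Spherical shell: I_cm = (2/3)MR² = (2/3)(4)(0.44)² = 0.51627 kg·m²; centre at d = 0.44 m, so the parallel axis theorem gives I = 0.51627 + (4)(0.44)² = 1.2907 kg·m².
Point mass: I_cm = 0; centre at d = 0.44 + 0.44 = 0.88 m, so the parallel axis theorem gives I = 0 + (2.2)(0.88)² = 1.7037 kg·m².
Total I = 1.2907 + 1.7037 = 2.9943 kg·m².

2.99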